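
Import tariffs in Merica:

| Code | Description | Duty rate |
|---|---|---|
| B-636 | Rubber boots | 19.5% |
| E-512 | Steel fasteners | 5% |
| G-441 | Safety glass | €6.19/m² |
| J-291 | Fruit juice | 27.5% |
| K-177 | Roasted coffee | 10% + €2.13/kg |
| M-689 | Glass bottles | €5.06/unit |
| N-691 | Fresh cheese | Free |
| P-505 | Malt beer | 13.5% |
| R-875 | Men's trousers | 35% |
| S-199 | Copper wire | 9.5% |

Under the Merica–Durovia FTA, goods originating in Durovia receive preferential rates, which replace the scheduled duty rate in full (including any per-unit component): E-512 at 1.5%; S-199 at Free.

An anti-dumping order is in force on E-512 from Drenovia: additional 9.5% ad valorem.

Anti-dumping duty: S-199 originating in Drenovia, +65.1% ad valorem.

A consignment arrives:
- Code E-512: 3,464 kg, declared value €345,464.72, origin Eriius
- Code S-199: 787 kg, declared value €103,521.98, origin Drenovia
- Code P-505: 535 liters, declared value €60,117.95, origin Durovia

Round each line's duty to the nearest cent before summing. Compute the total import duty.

€102,616.56

Line 1 (E-512, Eriius, 3,464 kg, €345,464.72):
Base rate for E-512 is 5%.
E-512 has an FTA preferential rate, but origin Eriius is not Durovia; base rate stands.
The additional-duty order on E-512 targets Drenovia, not Eriius; it does not apply.
Duty = €345,464.72 × 5% = €17,273.24.
Line 2 (S-199, Drenovia, 787 kg, €103,521.98):
Base rate for S-199 is 9.5%.
S-199 has an FTA preferential rate, but origin Drenovia is not Durovia; base rate stands.
Additional duty on S-199 from Drenovia: +65.1%. Applied ad valorem rate: 9.5% + 65.1% = 74.6%.
Duty = €103,521.98 × 74.6% = €77,227.40.
Line 3 (P-505, Durovia, 535 liters, €60,117.95):
Base rate for P-505 is 13.5%.
Origin Durovia is the FTA partner but P-505 is not on the preference list; base rate stands.
Duty = €60,117.95 × 13.5% = €8,115.92.
Total = €17,273.24 + €77,227.40 + €8,115.92 = €102,616.56.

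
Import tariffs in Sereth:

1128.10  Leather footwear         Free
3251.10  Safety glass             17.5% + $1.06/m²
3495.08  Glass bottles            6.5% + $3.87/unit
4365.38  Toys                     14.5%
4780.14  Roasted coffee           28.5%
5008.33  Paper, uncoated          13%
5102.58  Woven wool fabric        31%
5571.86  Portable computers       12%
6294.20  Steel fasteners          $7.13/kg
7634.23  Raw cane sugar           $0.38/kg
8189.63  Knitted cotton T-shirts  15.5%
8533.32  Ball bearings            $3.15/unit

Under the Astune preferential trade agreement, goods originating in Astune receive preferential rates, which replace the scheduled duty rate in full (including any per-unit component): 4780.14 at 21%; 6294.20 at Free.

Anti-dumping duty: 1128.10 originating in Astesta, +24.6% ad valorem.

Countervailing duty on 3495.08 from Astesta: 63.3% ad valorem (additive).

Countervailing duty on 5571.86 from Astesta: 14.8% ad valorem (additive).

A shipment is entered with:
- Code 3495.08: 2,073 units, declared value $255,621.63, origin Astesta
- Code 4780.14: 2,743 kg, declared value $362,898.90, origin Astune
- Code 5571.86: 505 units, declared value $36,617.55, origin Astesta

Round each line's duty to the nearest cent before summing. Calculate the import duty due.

Line 1 (3495.08, Astesta, 2,073 units, $255,621.63):
Base rate for 3495.08 is 6.5% + $3.87/unit.
Additional duty on 3495.08 from Astesta: +63.3%. Applied ad valorem rate: 6.5% + 63.3% = 69.8%.
Duty = $255,621.63 × 69.8% + 2,073 × $3.87 = $186,446.41.
Line 2 (4780.14, Astune, 2,743 kg, $362,898.90):
Base rate for 4780.14 is 28.5%.
Origin Astune qualifies under the Sereth–Astune agreement and 4780.14 is covered: preferential rate 21% applies instead.
Duty = $362,898.90 × 21% = $76,208.77.
Line 3 (5571.86, Astesta, 505 units, $36,617.55):
Base rate for 5571.86 is 12%.
Additional duty on 5571.86 from Astesta: +14.8%. Applied ad valorem rate: 12% + 14.8% = 26.8%.
Duty = $36,617.55 × 26.8% = $9,813.50.
Total = $186,446.41 + $76,208.77 + $9,813.50 = $272,468.68.

$272,468.68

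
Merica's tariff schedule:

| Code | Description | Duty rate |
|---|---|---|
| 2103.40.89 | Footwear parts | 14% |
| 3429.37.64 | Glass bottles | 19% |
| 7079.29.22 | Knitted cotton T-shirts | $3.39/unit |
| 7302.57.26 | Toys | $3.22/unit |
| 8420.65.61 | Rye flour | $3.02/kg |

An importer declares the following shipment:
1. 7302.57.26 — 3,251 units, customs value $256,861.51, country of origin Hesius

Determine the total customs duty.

$10,468.22

Line 1 (7302.57.26, Hesius, 3,251 units, $256,861.51):
Base rate for 7302.57.26 is $3.22/unit.
Duty = 3,251 × $3.22 = $10,468.22.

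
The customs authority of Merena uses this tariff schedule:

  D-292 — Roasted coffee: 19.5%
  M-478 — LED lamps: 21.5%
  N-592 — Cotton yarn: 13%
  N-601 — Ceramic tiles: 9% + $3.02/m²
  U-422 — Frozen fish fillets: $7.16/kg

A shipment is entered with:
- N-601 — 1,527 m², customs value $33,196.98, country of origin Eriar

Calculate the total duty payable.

$7,599.27

Line 1 (N-601, Eriar, 1,527 m², $33,196.98):
Base rate for N-601 is 9% + $3.02/m².
Duty = $33,196.98 × 9% + 1,527 × $3.02 = $7,599.27.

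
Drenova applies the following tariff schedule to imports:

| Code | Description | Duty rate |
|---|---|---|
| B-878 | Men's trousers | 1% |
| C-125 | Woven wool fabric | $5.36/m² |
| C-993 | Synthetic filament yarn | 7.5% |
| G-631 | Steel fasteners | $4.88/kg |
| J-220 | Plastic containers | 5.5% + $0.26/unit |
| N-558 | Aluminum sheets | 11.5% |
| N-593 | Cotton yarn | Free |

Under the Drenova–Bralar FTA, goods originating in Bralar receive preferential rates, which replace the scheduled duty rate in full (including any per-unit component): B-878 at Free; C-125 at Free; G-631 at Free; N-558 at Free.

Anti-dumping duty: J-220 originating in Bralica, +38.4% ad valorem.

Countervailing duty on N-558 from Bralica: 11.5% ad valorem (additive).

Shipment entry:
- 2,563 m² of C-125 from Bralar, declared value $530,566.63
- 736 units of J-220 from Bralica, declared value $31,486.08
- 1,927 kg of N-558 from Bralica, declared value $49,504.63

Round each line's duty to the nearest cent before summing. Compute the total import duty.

Line 1 (C-125, Bralar, 2,563 m², $530,566.63):
Base rate for C-125 is $5.36/m².
Origin Bralar qualifies under the Drenova–Bralar agreement and C-125 is covered: preferential rate Free applies instead.
Duty = $530,566.63 × 0% = $0.00.
Line 2 (J-220, Bralica, 736 units, $31,486.08):
Base rate for J-220 is 5.5% + $0.26/unit.
Additional duty on J-220 from Bralica: +38.4%. Applied ad valorem rate: 5.5% + 38.4% = 43.9%.
Duty = $31,486.08 × 43.9% + 736 × $0.26 = $14,013.75.
Line 3 (N-558, Bralica, 1,927 kg, $49,504.63):
Base rate for N-558 is 11.5%.
N-558 has an FTA preferential rate, but origin Bralica is not Bralar; base rate stands.
Additional duty on N-558 from Bralica: +11.5%. Applied ad valorem rate: 11.5% + 11.5% = 23%.
Duty = $49,504.63 × 23% = $11,386.06.
Total = $0.00 + $14,013.75 + $11,386.06 = $25,399.81.

$25,399.81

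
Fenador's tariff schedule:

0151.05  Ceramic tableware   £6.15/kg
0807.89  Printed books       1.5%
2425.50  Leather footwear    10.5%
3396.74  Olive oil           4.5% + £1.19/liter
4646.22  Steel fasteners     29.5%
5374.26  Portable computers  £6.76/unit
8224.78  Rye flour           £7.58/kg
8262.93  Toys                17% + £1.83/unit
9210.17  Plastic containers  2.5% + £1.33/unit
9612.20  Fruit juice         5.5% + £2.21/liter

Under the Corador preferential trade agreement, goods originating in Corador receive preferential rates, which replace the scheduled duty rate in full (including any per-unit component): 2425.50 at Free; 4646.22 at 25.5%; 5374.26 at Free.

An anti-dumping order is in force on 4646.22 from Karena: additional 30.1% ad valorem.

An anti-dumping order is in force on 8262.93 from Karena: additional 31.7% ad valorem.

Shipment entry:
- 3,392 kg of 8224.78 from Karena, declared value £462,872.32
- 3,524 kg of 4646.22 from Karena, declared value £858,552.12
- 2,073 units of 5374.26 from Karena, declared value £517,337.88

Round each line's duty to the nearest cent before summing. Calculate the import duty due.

£551,421.90

Line 1 (8224.78, Karena, 3,392 kg, £462,872.32):
Base rate for 8224.78 is £7.58/kg.
Duty = 3,392 × £7.58 = £25,711.36.
Line 2 (4646.22, Karena, 3,524 kg, £858,552.12):
Base rate for 4646.22 is 29.5%.
4646.22 has an FTA preferential rate, but origin Karena is not Corador; base rate stands.
Additional duty on 4646.22 from Karena: +30.1%. Applied ad valorem rate: 29.5% + 30.1% = 59.6%.
Duty = £858,552.12 × 59.6% = £511,697.06.
Line 3 (5374.26, Karena, 2,073 units, £517,337.88):
Base rate for 5374.26 is £6.76/unit.
5374.26 has an FTA preferential rate, but origin Karena is not Corador; base rate stands.
Duty = 2,073 × £6.76 = £14,013.48.
Total = £25,711.36 + £511,697.06 + £14,013.48 = £551,421.90.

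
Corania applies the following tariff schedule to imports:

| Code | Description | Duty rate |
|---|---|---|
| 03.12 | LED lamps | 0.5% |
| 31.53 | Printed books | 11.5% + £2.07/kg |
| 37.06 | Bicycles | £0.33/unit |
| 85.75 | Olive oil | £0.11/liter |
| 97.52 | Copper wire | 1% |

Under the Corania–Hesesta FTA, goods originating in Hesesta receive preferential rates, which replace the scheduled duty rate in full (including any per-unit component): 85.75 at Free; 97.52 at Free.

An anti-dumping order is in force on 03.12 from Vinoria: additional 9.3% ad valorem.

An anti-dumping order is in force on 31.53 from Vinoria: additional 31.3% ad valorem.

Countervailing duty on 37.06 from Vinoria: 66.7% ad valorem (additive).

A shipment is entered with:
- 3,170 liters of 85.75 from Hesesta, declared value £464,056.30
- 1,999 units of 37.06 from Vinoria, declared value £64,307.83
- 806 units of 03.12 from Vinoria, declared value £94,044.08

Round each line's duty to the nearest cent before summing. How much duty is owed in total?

£52,769.31

Line 1 (85.75, Hesesta, 3,170 liters, £464,056.30):
Base rate for 85.75 is £0.11/liter.
Origin Hesesta qualifies under the Corania–Hesesta agreement and 85.75 is covered: preferential rate Free applies instead.
Duty = £464,056.30 × 0% = £0.00.
Line 2 (37.06, Vinoria, 1,999 units, £64,307.83):
Base rate for 37.06 is £0.33/unit.
Additional duty on 37.06 from Vinoria: +66.7% ad valorem. Applied ad valorem rate = 66.7%.
Duty = £64,307.83 × 66.7% + 1,999 × £0.33 = £43,552.99.
Line 3 (03.12, Vinoria, 806 units, £94,044.08):
Base rate for 03.12 is 0.5%.
Additional duty on 03.12 from Vinoria: +9.3%. Applied ad valorem rate: 0.5% + 9.3% = 9.8%.
Duty = £94,044.08 × 9.8% = £9,216.32.
Total = £0.00 + £43,552.99 + £9,216.32 = £52,769.31.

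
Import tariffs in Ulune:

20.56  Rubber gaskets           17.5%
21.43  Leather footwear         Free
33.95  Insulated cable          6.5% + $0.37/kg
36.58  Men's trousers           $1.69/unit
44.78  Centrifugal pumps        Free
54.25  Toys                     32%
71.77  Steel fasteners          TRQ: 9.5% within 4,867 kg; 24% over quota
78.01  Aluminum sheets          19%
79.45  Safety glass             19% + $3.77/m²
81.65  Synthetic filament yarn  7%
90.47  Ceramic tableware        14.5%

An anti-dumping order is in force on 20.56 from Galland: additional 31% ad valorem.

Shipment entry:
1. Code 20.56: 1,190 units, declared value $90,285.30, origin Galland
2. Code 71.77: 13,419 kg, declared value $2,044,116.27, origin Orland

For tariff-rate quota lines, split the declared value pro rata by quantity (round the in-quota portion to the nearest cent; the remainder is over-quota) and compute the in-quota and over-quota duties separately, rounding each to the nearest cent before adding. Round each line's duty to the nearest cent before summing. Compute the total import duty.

$426,874.71

Line 1 (20.56, Galland, 1,190 units, $90,285.30):
Base rate for 20.56 is 17.5%.
Additional duty on 20.56 from Galland: +31%. Applied ad valorem rate: 17.5% + 31% = 48.5%.
Duty = $90,285.30 × 48.5% = $43,788.37.
Line 2 (71.77, Orland, 13,419 kg, $2,044,116.27):
Code 71.77 is under a tariff-rate quota (threshold 4,867 kg). In-quota: 4,867 kg at 9.5%; over-quota: 8,552 kg at 24%.
Pro-rata value split: in-quota = $2,044,116.27 × 4,867/13,419 = $741,390.11; over-quota = $2,044,116.27 − $741,390.11 = $1,302,726.16.
In-quota duty = $741,390.11 × 9.5% = $70,432.06. Over-quota duty = $1,302,726.16 × 24% = $312,654.28.
Line duty = $70,432.06 + $312,654.28 = $383,086.34.
Total = $43,788.37 + $383,086.34 = $426,874.71.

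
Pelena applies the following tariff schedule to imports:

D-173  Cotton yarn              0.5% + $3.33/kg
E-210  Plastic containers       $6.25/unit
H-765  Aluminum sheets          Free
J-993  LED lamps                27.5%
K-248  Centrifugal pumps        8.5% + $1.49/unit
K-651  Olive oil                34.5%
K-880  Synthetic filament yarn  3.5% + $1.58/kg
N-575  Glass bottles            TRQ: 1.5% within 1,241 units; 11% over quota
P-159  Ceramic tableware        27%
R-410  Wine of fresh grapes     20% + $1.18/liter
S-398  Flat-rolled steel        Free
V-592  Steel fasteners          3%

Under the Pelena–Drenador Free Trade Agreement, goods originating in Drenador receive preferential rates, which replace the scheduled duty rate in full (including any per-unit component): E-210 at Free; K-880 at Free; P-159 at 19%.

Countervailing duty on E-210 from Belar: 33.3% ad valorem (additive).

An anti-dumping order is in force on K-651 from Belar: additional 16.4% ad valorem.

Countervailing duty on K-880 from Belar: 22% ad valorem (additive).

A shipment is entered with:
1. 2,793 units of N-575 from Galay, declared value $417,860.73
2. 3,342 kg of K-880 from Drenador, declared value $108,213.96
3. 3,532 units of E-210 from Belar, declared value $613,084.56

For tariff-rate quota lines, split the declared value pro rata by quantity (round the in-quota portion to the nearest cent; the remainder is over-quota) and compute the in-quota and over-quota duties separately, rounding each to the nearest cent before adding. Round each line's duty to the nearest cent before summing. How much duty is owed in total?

Line 1 (N-575, Galay, 2,793 units, $417,860.73):
Code N-575 is under a tariff-rate quota (threshold 1,241 units). In-quota: 1,241 units at 1.5%; over-quota: 1,552 units at 11%.
Pro-rata value split: in-quota = $417,860.73 × 1,241/2,793 = $185,666.01; over-quota = $417,860.73 − $185,666.01 = $232,194.72.
In-quota duty = $185,666.01 × 1.5% = $2,784.99. Over-quota duty = $232,194.72 × 11% = $25,541.42.
Line duty = $2,784.99 + $25,541.42 = $28,326.41.
Line 2 (K-880, Drenador, 3,342 kg, $108,213.96):
Base rate for K-880 is 3.5% + $1.58/kg.
Origin Drenador qualifies under the Pelena–Drenador agreement and K-880 is covered: preferential rate Free applies instead.
The additional-duty order on K-880 targets Belar, not Drenador; it does not apply.
Duty = $108,213.96 × 0% = $0.00.
Line 3 (E-210, Belar, 3,532 units, $613,084.56):
Base rate for E-210 is $6.25/unit.
E-210 has an FTA preferential rate, but origin Belar is not Drenador; base rate stands.
Additional duty on E-210 from Belar: +33.3% ad valorem. Applied ad valorem rate = 33.3%.
Duty = $613,084.56 × 33.3% + 3,532 × $6.25 = $226,232.16.
Total = $28,326.41 + $0.00 + $226,232.16 = $254,558.57.

$254,558.57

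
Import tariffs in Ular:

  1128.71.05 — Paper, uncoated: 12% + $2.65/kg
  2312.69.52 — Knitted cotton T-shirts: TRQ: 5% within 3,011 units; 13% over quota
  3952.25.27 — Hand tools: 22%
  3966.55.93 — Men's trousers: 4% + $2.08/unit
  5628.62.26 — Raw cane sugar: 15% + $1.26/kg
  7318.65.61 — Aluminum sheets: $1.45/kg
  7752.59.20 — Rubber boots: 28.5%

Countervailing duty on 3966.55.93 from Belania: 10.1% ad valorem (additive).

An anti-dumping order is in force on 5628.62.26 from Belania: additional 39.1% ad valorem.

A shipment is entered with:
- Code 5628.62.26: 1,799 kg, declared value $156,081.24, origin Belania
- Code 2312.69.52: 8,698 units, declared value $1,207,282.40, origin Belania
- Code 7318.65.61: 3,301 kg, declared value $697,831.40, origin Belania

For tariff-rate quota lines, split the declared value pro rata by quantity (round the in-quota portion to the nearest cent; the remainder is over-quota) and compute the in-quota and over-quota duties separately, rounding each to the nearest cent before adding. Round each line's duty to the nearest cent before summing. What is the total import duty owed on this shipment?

Line 1 (5628.62.26, Belania, 1,799 kg, $156,081.24):
Base rate for 5628.62.26 is 15% + $1.26/kg.
Additional duty on 5628.62.26 from Belania: +39.1%. Applied ad valorem rate: 15% + 39.1% = 54.1%.
Duty = $156,081.24 × 54.1% + 1,799 × $1.26 = $86,706.69.
Line 2 (2312.69.52, Belania, 8,698 units, $1,207,282.40):
Code 2312.69.52 is under a tariff-rate quota (threshold 3,011 units). In-quota: 3,011 units at 5%; over-quota: 5,687 units at 13%.
Pro-rata value split: in-quota = $1,207,282.40 × 3,011/8,698 = $417,926.80; over-quota = $1,207,282.40 − $417,926.80 = $789,355.60.
In-quota duty = $417,926.80 × 5% = $20,896.34. Over-quota duty = $789,355.60 × 13% = $102,616.23.
Line duty = $20,896.34 + $102,616.23 = $123,512.57.
Line 3 (7318.65.61, Belania, 3,301 kg, $697,831.40):
Base rate for 7318.65.61 is $1.45/kg.
Duty = 3,301 × $1.45 = $4,786.45.
Total = $86,706.69 + $123,512.57 + $4,786.45 = $215,005.71.

$215,005.71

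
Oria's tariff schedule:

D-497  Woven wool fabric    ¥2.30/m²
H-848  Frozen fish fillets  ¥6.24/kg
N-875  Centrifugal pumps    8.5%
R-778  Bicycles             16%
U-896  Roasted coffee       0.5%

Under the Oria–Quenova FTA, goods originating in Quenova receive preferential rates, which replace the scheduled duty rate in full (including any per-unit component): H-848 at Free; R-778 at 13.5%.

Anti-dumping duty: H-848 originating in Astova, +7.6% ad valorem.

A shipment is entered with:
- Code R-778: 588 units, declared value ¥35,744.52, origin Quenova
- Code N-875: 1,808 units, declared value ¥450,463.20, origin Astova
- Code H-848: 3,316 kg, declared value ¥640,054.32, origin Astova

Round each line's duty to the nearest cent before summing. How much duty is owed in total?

Line 1 (R-778, Quenova, 588 units, ¥35,744.52):
Base rate for R-778 is 16%.
Origin Quenova qualifies under the Oria–Quenova agreement and R-778 is covered: preferential rate 13.5% applies instead.
Duty = ¥35,744.52 × 13.5% = ¥4,825.51.
Line 2 (N-875, Astova, 1,808 units, ¥450,463.20):
Base rate for N-875 is 8.5%.
Duty = ¥450,463.20 × 8.5% = ¥38,289.37.
Line 3 (H-848, Astova, 3,316 kg, ¥640,054.32):
Base rate for H-848 is ¥6.24/kg.
H-848 has an FTA preferential rate, but origin Astova is not Quenova; base rate stands.
Additional duty on H-848 from Astova: +7.6% ad valorem. Applied ad valorem rate = 7.6%.
Duty = ¥640,054.32 × 7.6% + 3,316 × ¥6.24 = ¥69,335.97.
Total = ¥4,825.51 + ¥38,289.37 + ¥69,335.97 = ¥112,450.85.

¥112,450.85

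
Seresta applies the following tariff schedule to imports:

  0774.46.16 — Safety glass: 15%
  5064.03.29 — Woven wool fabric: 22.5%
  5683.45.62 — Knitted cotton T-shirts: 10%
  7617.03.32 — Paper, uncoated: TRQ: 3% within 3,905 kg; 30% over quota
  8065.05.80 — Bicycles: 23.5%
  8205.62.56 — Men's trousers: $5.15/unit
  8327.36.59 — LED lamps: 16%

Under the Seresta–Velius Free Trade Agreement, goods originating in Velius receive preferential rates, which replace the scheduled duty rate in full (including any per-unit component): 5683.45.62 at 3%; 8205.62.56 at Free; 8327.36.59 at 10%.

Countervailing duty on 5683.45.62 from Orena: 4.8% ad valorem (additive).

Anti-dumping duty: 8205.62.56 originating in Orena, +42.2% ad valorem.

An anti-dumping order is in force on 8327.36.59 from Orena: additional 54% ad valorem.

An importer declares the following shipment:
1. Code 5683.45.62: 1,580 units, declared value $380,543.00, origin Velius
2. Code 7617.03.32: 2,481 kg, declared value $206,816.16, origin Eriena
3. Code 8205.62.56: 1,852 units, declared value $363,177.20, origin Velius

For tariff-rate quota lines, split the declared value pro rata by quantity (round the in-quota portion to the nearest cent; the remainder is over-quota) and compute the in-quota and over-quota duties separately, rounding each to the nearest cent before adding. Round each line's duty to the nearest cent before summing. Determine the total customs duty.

$17,620.77

Line 1 (5683.45.62, Velius, 1,580 units, $380,543.00):
Base rate for 5683.45.62 is 10%.
Origin Velius qualifies under the Seresta–Velius agreement and 5683.45.62 is covered: preferential rate 3% applies instead.
The additional-duty order on 5683.45.62 targets Orena, not Velius; it does not apply.
Duty = $380,543.00 × 3% = $11,416.29.
Line 2 (7617.03.32, Eriena, 2,481 kg, $206,816.16):
Code 7617.03.32 is under a tariff-rate quota (threshold 3,905 kg). Quantity 2,481 kg is within the quota, so the in-quota rate 3% applies to the full value.
Duty = $206,816.16 × 3% = $6,204.48.
Line 3 (8205.62.56, Velius, 1,852 units, $363,177.20):
Base rate for 8205.62.56 is $5.15/unit.
Origin Velius qualifies under the Seresta–Velius agreement and 8205.62.56 is covered: preferential rate Free applies instead.
The additional-duty order on 8205.62.56 targets Orena, not Velius; it does not apply.
Duty = $363,177.20 × 0% = $0.00.
Total = $11,416.29 + $6,204.48 + $0.00 = $17,620.77.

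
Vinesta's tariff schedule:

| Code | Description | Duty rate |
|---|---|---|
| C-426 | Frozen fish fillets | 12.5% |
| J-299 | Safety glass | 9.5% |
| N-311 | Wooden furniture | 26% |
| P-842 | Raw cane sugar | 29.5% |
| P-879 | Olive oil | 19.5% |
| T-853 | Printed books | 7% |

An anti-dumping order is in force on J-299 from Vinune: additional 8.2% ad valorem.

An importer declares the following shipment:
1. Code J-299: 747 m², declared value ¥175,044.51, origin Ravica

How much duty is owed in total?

¥16,629.23

Line 1 (J-299, Ravica, 747 m², ¥175,044.51):
Base rate for J-299 is 9.5%.
The additional-duty order on J-299 targets Vinune, not Ravica; it does not apply.
Duty = ¥175,044.51 × 9.5% = ¥16,629.23.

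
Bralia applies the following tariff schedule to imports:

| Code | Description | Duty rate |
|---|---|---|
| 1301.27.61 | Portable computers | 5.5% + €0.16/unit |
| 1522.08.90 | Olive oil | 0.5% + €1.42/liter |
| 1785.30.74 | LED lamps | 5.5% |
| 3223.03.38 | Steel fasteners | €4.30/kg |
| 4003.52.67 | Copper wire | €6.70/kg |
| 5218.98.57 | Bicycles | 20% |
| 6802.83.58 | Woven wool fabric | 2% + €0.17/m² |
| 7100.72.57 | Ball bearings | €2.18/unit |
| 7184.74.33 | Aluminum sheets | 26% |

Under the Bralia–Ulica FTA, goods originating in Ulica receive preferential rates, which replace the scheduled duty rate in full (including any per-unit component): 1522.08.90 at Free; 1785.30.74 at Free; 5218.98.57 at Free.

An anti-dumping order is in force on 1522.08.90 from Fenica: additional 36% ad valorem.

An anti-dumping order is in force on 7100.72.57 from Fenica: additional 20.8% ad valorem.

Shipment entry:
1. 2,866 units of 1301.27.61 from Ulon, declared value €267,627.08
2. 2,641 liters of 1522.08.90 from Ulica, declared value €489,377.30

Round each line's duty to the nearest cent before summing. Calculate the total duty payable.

Line 1 (1301.27.61, Ulon, 2,866 units, €267,627.08):
Base rate for 1301.27.61 is 5.5% + €0.16/unit.
Duty = €267,627.08 × 5.5% + 2,866 × €0.16 = €15,178.05.
Line 2 (1522.08.90, Ulica, 2,641 liters, €489,377.30):
Base rate for 1522.08.90 is 0.5% + €1.42/liter.
Origin Ulica qualifies under the Bralia–Ulica agreement and 1522.08.90 is covered: preferential rate Free applies instead.
The additional-duty order on 1522.08.90 targets Fenica, not Ulica; it does not apply.
Duty = €489,377.30 × 0% = €0.00.
Total = €15,178.05 + €0.00 = €15,178.05.

€15,178.05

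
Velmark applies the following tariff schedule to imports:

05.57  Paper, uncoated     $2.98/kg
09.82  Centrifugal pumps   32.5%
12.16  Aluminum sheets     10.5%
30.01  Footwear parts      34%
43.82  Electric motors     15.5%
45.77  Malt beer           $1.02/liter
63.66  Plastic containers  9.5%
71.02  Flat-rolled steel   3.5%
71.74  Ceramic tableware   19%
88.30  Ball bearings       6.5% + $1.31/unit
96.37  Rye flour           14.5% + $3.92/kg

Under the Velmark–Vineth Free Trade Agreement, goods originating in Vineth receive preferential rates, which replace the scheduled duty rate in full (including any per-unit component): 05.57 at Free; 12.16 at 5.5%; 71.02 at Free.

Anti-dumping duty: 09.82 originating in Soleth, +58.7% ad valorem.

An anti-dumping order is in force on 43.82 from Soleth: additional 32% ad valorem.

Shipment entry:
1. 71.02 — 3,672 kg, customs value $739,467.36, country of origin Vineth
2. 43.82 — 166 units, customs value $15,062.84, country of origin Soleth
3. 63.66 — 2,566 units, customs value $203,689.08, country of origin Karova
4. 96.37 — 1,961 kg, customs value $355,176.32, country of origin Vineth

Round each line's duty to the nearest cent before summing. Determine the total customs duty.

$85,693.00

Line 1 (71.02, Vineth, 3,672 kg, $739,467.36):
Base rate for 71.02 is 3.5%.
Origin Vineth qualifies under the Velmark–Vineth agreement and 71.02 is covered: preferential rate Free applies instead.
Duty = $739,467.36 × 0% = $0.00.
Line 2 (43.82, Soleth, 166 units, $15,062.84):
Base rate for 43.82 is 15.5%.
Additional duty on 43.82 from Soleth: +32%. Applied ad valorem rate: 15.5% + 32% = 47.5%.
Duty = $15,062.84 × 47.5% = $7,154.85.
Line 3 (63.66, Karova, 2,566 units, $203,689.08):
Base rate for 63.66 is 9.5%.
Duty = $203,689.08 × 9.5% = $19,350.46.
Line 4 (96.37, Vineth, 1,961 kg, $355,176.32):
Base rate for 96.37 is 14.5% + $3.92/kg.
Origin Vineth is the FTA partner but 96.37 is not on the preference list; base rate stands.
Duty = $355,176.32 × 14.5% + 1,961 × $3.92 = $59,187.69.
Total = $0.00 + $7,154.85 + $19,350.46 + $59,187.69 = $85,693.00.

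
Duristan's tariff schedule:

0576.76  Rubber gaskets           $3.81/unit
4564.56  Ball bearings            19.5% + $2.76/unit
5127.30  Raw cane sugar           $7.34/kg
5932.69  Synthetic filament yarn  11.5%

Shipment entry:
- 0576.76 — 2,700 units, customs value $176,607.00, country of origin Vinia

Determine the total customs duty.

Line 1 (0576.76, Vinia, 2,700 units, $176,607.00):
Base rate for 0576.76 is $3.81/unit.
Duty = 2,700 × $3.81 = $10,287.00.

$10,287.00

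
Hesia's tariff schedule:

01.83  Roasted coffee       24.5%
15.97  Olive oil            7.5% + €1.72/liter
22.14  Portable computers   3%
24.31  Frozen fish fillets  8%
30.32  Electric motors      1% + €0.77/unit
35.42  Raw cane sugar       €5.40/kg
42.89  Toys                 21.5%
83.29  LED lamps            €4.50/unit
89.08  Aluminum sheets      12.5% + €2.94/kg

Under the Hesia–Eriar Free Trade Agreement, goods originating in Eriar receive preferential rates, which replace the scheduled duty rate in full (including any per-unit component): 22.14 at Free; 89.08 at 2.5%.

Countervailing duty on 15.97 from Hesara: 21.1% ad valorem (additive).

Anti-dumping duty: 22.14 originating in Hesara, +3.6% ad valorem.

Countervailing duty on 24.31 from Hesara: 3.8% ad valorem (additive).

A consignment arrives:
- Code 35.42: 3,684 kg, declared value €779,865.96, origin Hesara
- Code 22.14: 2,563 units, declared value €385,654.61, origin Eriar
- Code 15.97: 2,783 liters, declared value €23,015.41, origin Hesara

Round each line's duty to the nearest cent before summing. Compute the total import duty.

Line 1 (35.42, Hesara, 3,684 kg, €779,865.96):
Base rate for 35.42 is €5.40/kg.
Duty = 3,684 × €5.40 = €19,893.60.
Line 2 (22.14, Eriar, 2,563 units, €385,654.61):
Base rate for 22.14 is 3%.
Origin Eriar qualifies under the Hesia–Eriar agreement and 22.14 is covered: preferential rate Free applies instead.
The additional-duty order on 22.14 targets Hesara, not Eriar; it does not apply.
Duty = €385,654.61 × 0% = €0.00.
Line 3 (15.97, Hesara, 2,783 liters, €23,015.41):
Base rate for 15.97 is 7.5% + €1.72/liter.
Additional duty on 15.97 from Hesara: +21.1%. Applied ad valorem rate: 7.5% + 21.1% = 28.6%.
Duty = €23,015.41 × 28.6% + 2,783 × €1.72 = €11,369.17.
Total = €19,893.60 + €0.00 + €11,369.17 = €31,262.77.

€31,262.77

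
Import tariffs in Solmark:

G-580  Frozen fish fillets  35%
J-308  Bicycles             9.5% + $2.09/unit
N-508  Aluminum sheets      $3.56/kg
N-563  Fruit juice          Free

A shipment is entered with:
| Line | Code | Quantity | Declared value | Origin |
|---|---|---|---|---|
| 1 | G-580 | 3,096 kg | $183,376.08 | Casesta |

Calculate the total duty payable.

$64,181.63

Line 1 (G-580, Casesta, 3,096 kg, $183,376.08):
Base rate for G-580 is 35%.
Duty = $183,376.08 × 35% = $64,181.63.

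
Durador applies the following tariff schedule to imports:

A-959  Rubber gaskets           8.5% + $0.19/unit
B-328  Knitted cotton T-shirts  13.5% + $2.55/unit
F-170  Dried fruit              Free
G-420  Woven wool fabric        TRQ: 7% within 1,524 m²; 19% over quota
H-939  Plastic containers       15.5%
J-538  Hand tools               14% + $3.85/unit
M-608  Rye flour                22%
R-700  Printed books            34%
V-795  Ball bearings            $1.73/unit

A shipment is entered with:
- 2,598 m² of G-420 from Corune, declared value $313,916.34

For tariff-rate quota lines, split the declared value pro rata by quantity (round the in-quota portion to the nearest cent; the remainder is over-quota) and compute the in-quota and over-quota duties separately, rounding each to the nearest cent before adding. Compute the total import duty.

$37,546.71

Line 1 (G-420, Corune, 2,598 m², $313,916.34):
Code G-420 is under a tariff-rate quota (threshold 1,524 m²). In-quota: 1,524 m² at 7%; over-quota: 1,074 m² at 19%.
Pro-rata value split: in-quota = $313,916.34 × 1,524/2,598 = $184,144.92; over-quota = $313,916.34 − $184,144.92 = $129,771.42.
In-quota duty = $184,144.92 × 7% = $12,890.14. Over-quota duty = $129,771.42 × 19% = $24,656.57.
Line duty = $12,890.14 + $24,656.57 = $37,546.71.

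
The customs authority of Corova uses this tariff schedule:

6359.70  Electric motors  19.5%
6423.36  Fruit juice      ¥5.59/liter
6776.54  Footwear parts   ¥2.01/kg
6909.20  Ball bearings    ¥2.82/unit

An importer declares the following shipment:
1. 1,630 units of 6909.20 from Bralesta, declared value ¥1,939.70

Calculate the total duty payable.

¥4,596.60

Line 1 (6909.20, Bralesta, 1,630 units, ¥1,939.70):
Base rate for 6909.20 is ¥2.82/unit.
Duty = 1,630 × ¥2.82 = ¥4,596.60.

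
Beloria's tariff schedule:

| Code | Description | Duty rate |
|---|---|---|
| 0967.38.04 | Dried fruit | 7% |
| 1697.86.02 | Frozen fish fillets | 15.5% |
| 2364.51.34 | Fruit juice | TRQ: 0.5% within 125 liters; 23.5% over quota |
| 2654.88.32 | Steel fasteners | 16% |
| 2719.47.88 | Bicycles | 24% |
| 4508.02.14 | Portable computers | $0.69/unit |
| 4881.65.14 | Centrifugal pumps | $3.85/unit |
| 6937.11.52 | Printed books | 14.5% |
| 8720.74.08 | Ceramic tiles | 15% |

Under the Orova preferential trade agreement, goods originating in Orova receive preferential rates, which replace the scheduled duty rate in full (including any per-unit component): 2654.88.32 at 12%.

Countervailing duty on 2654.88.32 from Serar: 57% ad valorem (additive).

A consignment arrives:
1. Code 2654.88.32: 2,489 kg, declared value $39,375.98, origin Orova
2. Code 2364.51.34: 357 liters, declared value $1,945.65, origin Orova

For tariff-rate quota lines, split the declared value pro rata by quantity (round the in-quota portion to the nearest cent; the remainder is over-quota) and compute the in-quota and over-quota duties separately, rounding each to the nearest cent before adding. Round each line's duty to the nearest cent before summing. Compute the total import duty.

$5,025.66

Line 1 (2654.88.32, Orova, 2,489 kg, $39,375.98):
Base rate for 2654.88.32 is 16%.
Origin Orova qualifies under the Beloria–Orova agreement and 2654.88.32 is covered: preferential rate 12% applies instead.
The additional-duty order on 2654.88.32 targets Serar, not Orova; it does not apply.
Duty = $39,375.98 × 12% = $4,725.12.
Line 2 (2364.51.34, Orova, 357 liters, $1,945.65):
Code 2364.51.34 is under a tariff-rate quota (threshold 125 liters). In-quota: 125 liters at 0.5%; over-quota: 232 liters at 23.5%.
Pro-rata value split: in-quota = $1,945.65 × 125/357 = $681.25; over-quota = $1,945.65 − $681.25 = $1,264.40.
In-quota duty = $681.25 × 0.5% = $3.41. Over-quota duty = $1,264.40 × 23.5% = $297.13.
Line duty = $3.41 + $297.13 = $300.54.
Total = $4,725.12 + $300.54 = $5,025.66.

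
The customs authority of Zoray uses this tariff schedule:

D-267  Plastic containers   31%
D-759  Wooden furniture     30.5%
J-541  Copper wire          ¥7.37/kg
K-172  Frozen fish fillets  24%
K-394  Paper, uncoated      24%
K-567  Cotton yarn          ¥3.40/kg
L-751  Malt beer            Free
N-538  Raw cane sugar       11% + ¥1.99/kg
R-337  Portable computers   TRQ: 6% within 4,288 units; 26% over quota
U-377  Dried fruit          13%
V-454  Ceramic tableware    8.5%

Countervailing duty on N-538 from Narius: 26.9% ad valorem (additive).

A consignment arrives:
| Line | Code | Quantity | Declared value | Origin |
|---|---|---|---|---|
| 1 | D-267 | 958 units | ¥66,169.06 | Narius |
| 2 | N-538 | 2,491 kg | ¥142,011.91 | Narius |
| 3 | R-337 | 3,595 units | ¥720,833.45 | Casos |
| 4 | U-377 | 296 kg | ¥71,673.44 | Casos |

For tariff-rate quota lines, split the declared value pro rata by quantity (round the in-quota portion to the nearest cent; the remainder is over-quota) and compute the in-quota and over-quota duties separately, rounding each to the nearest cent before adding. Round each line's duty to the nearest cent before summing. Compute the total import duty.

Line 1 (D-267, Narius, 958 units, ¥66,169.06):
Base rate for D-267 is 31%.
Duty = ¥66,169.06 × 31% = ¥20,512.41.
Line 2 (N-538, Narius, 2,491 kg, ¥142,011.91):
Base rate for N-538 is 11% + ¥1.99/kg.
Additional duty on N-538 from Narius: +26.9%. Applied ad valorem rate: 11% + 26.9% = 37.9%.
Duty = ¥142,011.91 × 37.9% + 2,491 × ¥1.99 = ¥58,779.60.
Line 3 (R-337, Casos, 3,595 units, ¥720,833.45):
Code R-337 is under a tariff-rate quota (threshold 4,288 units). Quantity 3,595 units is within the quota, so the in-quota rate 6% applies to the full value.
Duty = ¥720,833.45 × 6% = ¥43,250.01.
Line 4 (U-377, Casos, 296 kg, ¥71,673.44):
Base rate for U-377 is 13%.
Duty = ¥71,673.44 × 13% = ¥9,317.55.
Total = ¥20,512.41 + ¥58,779.60 + ¥43,250.01 + ¥9,317.55 = ¥131,859.57.

¥131,859.57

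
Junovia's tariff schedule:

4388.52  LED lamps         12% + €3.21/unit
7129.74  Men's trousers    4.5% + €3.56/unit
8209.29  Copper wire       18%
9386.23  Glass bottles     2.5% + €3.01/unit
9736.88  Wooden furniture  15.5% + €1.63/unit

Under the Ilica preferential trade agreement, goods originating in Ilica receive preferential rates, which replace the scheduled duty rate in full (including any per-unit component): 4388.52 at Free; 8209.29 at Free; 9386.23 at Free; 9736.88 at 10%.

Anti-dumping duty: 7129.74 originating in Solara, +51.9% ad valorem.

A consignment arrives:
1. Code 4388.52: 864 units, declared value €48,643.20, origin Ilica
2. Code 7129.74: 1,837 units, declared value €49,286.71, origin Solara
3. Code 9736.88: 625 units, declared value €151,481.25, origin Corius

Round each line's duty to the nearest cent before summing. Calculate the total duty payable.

Line 1 (4388.52, Ilica, 864 units, €48,643.20):
Base rate for 4388.52 is 12% + €3.21/unit.
Origin Ilica qualifies under the Junovia–Ilica agreement and 4388.52 is covered: preferential rate Free applies instead.
Duty = €48,643.20 × 0% = €0.00.
Line 2 (7129.74, Solara, 1,837 units, €49,286.71):
Base rate for 7129.74 is 4.5% + €3.56/unit.
Additional duty on 7129.74 from Solara: +51.9%. Applied ad valorem rate: 4.5% + 51.9% = 56.4%.
Duty = €49,286.71 × 56.4% + 1,837 × €3.56 = €34,337.42.
Line 3 (9736.88, Corius, 625 units, €151,481.25):
Base rate for 9736.88 is 15.5% + €1.63/unit.
9736.88 has an FTA preferential rate, but origin Corius is not Ilica; base rate stands.
Duty = €151,481.25 × 15.5% + 625 × €1.63 = €24,498.34.
Total = €0.00 + €34,337.42 + €24,498.34 = €58,835.76.

€58,835.76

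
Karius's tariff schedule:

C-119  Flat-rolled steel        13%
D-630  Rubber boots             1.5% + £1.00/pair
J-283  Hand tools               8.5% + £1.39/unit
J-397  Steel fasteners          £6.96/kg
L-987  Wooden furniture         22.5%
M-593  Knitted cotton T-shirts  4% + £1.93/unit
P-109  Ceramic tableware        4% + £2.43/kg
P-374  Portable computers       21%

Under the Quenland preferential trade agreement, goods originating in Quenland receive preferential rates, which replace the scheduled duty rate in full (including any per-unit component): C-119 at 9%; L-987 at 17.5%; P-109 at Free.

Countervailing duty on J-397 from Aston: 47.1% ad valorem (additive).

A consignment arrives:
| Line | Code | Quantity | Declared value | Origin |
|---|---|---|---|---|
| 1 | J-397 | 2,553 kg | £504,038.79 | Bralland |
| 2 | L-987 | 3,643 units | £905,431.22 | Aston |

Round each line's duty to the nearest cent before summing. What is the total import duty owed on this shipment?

Line 1 (J-397, Bralland, 2,553 kg, £504,038.79):
Base rate for J-397 is £6.96/kg.
The additional-duty order on J-397 targets Aston, not Bralland; it does not apply.
Duty = 2,553 × £6.96 = £17,768.88.
Line 2 (L-987, Aston, 3,643 units, £905,431.22):
Base rate for L-987 is 22.5%.
L-987 has an FTA preferential rate, but origin Aston is not Quenland; base rate stands.
Duty = £905,431.22 × 22.5% = £203,722.02.
Total = £17,768.88 + £203,722.02 = £221,490.90.

£221,490.90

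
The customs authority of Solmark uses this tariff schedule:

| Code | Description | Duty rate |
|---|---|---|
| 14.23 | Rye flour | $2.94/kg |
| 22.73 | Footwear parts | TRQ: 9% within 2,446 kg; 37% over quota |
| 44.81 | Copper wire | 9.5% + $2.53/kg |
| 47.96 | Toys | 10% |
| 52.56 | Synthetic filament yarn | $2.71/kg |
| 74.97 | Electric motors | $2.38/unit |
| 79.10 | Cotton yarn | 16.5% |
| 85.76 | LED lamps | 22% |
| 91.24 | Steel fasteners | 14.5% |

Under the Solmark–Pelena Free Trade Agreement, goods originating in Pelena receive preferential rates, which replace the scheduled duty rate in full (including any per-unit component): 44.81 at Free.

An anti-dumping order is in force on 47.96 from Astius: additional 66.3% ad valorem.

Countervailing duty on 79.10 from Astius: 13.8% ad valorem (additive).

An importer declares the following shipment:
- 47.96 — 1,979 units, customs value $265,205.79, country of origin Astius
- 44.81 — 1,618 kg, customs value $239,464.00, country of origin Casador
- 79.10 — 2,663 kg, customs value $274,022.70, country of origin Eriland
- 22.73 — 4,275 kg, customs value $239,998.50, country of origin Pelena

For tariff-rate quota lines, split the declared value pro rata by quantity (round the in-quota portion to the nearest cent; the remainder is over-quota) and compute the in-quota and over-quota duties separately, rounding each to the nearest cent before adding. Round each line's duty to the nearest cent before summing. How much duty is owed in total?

$324,758.67

Line 1 (47.96, Astius, 1,979 units, $265,205.79):
Base rate for 47.96 is 10%.
Additional duty on 47.96 from Astius: +66.3%. Applied ad valorem rate: 10% + 66.3% = 76.3%.
Duty = $265,205.79 × 76.3% = $202,352.02.
Line 2 (44.81, Casador, 1,618 kg, $239,464.00):
Base rate for 44.81 is 9.5% + $2.53/kg.
44.81 has an FTA preferential rate, but origin Casador is not Pelena; base rate stands.
Duty = $239,464.00 × 9.5% + 1,618 × $2.53 = $26,842.62.
Line 3 (79.10, Eriland, 2,663 kg, $274,022.70):
Base rate for 79.10 is 16.5%.
The additional-duty order on 79.10 targets Astius, not Eriland; it does not apply.
Duty = $274,022.70 × 16.5% = $45,213.75.
Line 4 (22.73, Pelena, 4,275 kg, $239,998.50):
Code 22.73 is under a tariff-rate quota (threshold 2,446 kg). In-quota: 2,446 kg at 9%; over-quota: 1,829 kg at 37%.
Pro-rata value split: in-quota = $239,998.50 × 2,446/4,275 = $137,318.44; over-quota = $239,998.50 − $137,318.44 = $102,680.06.
In-quota duty = $137,318.44 × 9% = $12,358.66. Over-quota duty = $102,680.06 × 37% = $37,991.62.
Line duty = $12,358.66 + $37,991.62 = $50,350.28.
Total = $202,352.02 + $26,842.62 + $45,213.75 + $50,350.28 = $324,758.67.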